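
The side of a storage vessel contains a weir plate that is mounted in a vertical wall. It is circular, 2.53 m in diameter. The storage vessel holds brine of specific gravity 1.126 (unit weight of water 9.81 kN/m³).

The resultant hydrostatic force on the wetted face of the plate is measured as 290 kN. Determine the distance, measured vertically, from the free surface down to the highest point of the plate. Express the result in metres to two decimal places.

γ = 1.126 × 9.81 = 11.04606 kN/m³.
A = π(1.265)² = 5.02726 m².
From F = γ·h_c·A, the centroid depth is h_c = 290/(11.04606 × 5.02726) = 5.22227 m.
The centroid is at the centre, 1.265 m below the top of the plate, so the highest point sits at h_top = 5.22227 − 1.265 = 3.95727 m below the surface.

d_top ≈ 3.96 m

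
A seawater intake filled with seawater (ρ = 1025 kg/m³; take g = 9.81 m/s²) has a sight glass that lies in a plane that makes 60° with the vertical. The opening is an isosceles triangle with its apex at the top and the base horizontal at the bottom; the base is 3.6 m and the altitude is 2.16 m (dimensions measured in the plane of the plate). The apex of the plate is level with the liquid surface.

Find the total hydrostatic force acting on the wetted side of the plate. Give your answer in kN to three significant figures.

F ≈ 28.1 kN

γ = ρg = 1025 × 9.81 / 1000 = 10.05525 kN/m³.
The plate makes 60° with the vertical, i.e. θ = 90° − 60° = 30° to the horizontal. Measuring y along the incline from the free-surface line, vertical depth h = y·sinθ with sinθ = 0.500000.
With the apex up, the centroid sits 2h/3 = 2 × 2.16/3 = 1.44 m below the apex, so y_c = 1.44 m and h_c = 1.44 × 0.500000 = 0.72 m.
A = ½ × 3.6 × 2.16 = 3.888 m².
Resultant F = γ·h_c·A = 10.05525 × 0.72 × 3.888 = 28.1483 kN.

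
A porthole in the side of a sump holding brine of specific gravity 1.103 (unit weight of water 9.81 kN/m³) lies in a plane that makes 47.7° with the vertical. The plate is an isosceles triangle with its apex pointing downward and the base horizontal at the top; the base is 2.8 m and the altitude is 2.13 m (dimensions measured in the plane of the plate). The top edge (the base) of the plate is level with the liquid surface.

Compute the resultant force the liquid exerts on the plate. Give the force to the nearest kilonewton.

F ≈ 15 kN

γ = 1.103 × 9.81 = 10.82043 kN/m³.
The plate makes 47.7° with the vertical, i.e. θ = 90° − 47.7° = 42.3° to the horizontal. Measuring y along the incline from the free-surface line, vertical depth h = y·sinθ with sinθ = 0.673013.
With the apex down, the centroid sits h/3 = 2.13/3 = 0.71 m below the base (the top edge), so y_c = 0.71 m and h_c = 0.71 × 0.673013 = 0.477839 m.
A = ½ × 2.8 × 2.13 = 2.982 m².
Resultant F = γ·h_c·A = 10.82043 × 0.477839 × 2.982 = 15.4182 kN.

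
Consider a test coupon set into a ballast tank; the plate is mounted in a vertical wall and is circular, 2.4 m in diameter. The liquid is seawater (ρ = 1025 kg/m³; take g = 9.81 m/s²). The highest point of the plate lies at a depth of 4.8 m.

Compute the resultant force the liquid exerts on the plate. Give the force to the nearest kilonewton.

γ = ρg = 1025 × 9.81 / 1000 = 10.05525 kN/m³.
The centroid is at the centre, 1.2 m below the top of the plate, so the centroid depth is h_c = 4.8 + 1.2 = 6 m.
A = π(1.2)² = 4.52389 m².
Resultant F = γ·h_c·A = 10.05525 × 6 × 4.52389 = 272.933 kN.

F ≈ 273 kN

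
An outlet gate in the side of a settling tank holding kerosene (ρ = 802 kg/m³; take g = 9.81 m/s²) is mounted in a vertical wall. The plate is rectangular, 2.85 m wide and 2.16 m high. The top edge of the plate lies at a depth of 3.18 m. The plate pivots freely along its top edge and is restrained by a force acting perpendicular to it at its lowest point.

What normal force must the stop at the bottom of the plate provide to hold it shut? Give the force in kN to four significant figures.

γ = ρg = 802 × 9.81 / 1000 = 7.86762 kN/m³.
The centroid lies 2.16/2 = 1.08 m below the top edge, so the centroid depth is h_c = 3.18 + 1.08 = 4.26 m.
A = 2.85 × 2.16 = 6.156 m².
Resultant F = γ·h_c·A = 7.86762 × 4.26 × 6.156 = 206.325 kN.
I_c = b·h³/12 = 2.85 × 2.16³/12 = 2.39345 m⁴.
Centre of pressure: y_p = y_c + I_c/(y_c·A) = 4.26 + 2.39345/(4.26 × 6.156) = 4.26 + 0.0912675 = 4.35127 m along the plane.
The resultant acts 1.08 + 0.0912675 = 1.17127 m (along the plate) below the hinge at the top edge, so the moment about the hinge is M = F × 1.17127 = 206.325 × 1.17127 = 241.662 kN·m.
A normal force at the bottom, 2.16 m from the hinge, must supply this moment: P = 241.662/2.16 = 111.881 kN.

P ≈ 111.9 kN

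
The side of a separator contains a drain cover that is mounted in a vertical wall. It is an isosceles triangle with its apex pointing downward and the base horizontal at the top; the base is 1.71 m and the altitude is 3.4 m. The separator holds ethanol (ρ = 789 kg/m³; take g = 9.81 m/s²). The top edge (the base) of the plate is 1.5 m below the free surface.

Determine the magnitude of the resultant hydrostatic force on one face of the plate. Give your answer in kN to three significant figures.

γ = ρg = 789 × 9.81 / 1000 = 7.74009 kN/m³.
With the apex down, the centroid sits h/3 = 3.4/3 = 1.13333 m below the base (the top edge), so the centroid depth is h_c = 1.5 + 1.13333 = 2.63333 m.
A = ½ × 1.71 × 3.4 = 2.907 m².
Resultant F = γ·h_c·A = 7.74009 × 2.63333 × 2.907 = 59.2511 kN.

F ≈ 59.3 kN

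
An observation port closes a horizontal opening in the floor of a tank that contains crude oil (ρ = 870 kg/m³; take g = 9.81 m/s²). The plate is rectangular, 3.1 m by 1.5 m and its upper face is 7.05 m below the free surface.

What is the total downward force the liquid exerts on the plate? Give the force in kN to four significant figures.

F ≈ 279.8 kN

γ = ρg = 870 × 9.81 / 1000 = 8.5347 kN/m³.
The plate is horizontal, so pressure is uniform at p = γ·h = 8.5347 × 7.05 = 60.1696 kN/m².
A = 3.1 × 1.5 = 4.65 m².
F = p·A = 60.1696 × 4.65 = 279.789 kN.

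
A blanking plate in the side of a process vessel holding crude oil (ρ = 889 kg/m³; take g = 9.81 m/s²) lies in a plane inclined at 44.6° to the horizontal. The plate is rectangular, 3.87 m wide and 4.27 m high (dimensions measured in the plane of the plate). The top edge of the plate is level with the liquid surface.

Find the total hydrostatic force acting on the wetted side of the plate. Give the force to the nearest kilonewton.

F ≈ 216 kN

γ = ρg = 889 × 9.81 / 1000 = 8.72109 kN/m³.
Let θ = 44.6° be the plate's angle to the horizontal; measure y along the incline from where the plane meets the free surface. Vertical depth h = y·sinθ with sinθ = 0.702153.
The centroid lies 4.27/2 = 2.135 m below the top edge, so y_c = 2.135 m and h_c = 2.135 × 0.702153 = 1.4991 m.
A = 3.87 × 4.27 = 16.5249 m².
Resultant F = γ·h_c·A = 8.72109 × 1.4991 × 16.5249 = 216.043 kN.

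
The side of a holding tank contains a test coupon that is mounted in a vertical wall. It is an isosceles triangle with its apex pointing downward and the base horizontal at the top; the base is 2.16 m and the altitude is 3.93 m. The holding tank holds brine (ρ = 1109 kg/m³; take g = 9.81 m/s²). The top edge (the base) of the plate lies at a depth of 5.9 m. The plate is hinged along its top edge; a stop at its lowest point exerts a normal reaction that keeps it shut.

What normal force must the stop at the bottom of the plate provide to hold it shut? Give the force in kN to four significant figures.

γ = ρg = 1109 × 9.81 / 1000 = 10.87929 kN/m³.
With the apex down, the centroid sits h/3 = 3.93/3 = 1.31 m below the base (the top edge), so the centroid depth is h_c = 5.9 + 1.31 = 7.21 m.
A = ½ × 2.16 × 3.93 = 4.2444 m².
Resultant F = γ·h_c·A = 10.87929 × 7.21 × 4.2444 = 332.929 kN.
I_c = b·h³/36 = 2.16 × 3.93³/36 = 3.64191 m⁴.
Centre of pressure: y_p = y_c + I_c/(y_c·A) = 7.21 + 3.64191/(7.21 × 4.2444) = 7.21 + 0.119008 = 7.32901 m along the plane.
The resultant acts 1.31 + 0.119008 = 1.42901 m (along the plate) below the hinge at the top edge, so the moment about the hinge is M = F × 1.42901 = 332.929 × 1.42901 = 475.759 kN·m.
A normal force at the bottom, 3.93 m from the hinge, must supply this moment: P = 475.759/3.93 = 121.058 kN.

P ≈ 121.1 kN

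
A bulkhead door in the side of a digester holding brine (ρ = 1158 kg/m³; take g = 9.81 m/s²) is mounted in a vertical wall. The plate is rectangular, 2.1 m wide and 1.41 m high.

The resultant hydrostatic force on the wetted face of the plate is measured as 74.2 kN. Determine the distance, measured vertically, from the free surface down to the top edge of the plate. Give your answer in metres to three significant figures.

d_top ≈ 1.50 m

γ = ρg = 1158 × 9.81 / 1000 = 11.35998 kN/m³.
A = 2.1 × 1.41 = 2.961 m².
From F = γ·h_c·A, the centroid depth is h_c = 74.2/(11.35998 × 2.961) = 2.20591 m.
The centroid lies 1.41/2 = 0.705 m below the top edge, so the top edge sits at h_top = 2.20591 − 0.705 = 1.50091 m below the surface.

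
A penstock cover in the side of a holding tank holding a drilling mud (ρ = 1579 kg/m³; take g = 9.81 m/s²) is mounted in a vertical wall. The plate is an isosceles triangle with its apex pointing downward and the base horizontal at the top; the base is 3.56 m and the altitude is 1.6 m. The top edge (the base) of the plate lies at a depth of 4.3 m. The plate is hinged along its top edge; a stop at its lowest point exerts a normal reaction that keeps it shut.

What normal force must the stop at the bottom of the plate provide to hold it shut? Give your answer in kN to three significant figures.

P ≈ 75.0 kN

γ = ρg = 1579 × 9.81 / 1000 = 15.48999 kN/m³.
With the apex down, the centroid sits h/3 = 1.6/3 = 0.533333 m below the base (the top edge), so the centroid depth is h_c = 4.3 + 0.533333 = 4.83333 m.
A = ½ × 3.56 × 1.6 = 2.848 m².
Resultant F = γ·h_c·A = 15.48999 × 4.83333 × 2.848 = 213.225 kN.
I_c = b·h³/36 = 3.56 × 1.6³/36 = 0.405049 m⁴.
Centre of pressure: y_p = y_c + I_c/(y_c·A) = 4.83333 + 0.405049/(4.83333 × 2.848) = 4.83333 + 0.0294253 = 4.86276 m along the plane.
The resultant acts 0.533333 + 0.0294253 = 0.562758 m (along the plate) below the hinge at the top edge, so the moment about the hinge is M = F × 0.562758 = 213.225 × 0.562758 = 119.994 kN·m.
A normal force at the bottom, 1.6 m from the hinge, must supply this moment: P = 119.994/1.6 = 74.9962 kN.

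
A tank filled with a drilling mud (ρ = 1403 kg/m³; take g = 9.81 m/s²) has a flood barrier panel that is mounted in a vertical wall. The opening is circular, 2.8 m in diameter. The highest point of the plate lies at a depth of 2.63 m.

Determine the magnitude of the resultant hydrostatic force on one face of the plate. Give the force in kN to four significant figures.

F ≈ 341.5 kN

γ = ρg = 1403 × 9.81 / 1000 = 13.76343 kN/m³.
The centroid is at the centre, 1.4 m below the top of the plate, so the centroid depth is h_c = 2.63 + 1.4 = 4.03 m.
A = π(1.4)² = 6.15752 m².
Resultant F = γ·h_c·A = 13.76343 × 4.03 × 6.15752 = 341.537 kN.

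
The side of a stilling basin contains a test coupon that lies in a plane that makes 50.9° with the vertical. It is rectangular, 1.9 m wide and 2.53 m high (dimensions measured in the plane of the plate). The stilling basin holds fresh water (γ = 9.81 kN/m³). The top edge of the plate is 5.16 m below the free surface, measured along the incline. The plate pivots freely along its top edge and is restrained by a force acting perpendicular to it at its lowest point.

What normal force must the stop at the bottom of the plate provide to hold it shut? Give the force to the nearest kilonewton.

P ≈ 102 kN

γ = 9.81 kN/m³.
The plate makes 50.9° with the vertical, i.e. θ = 90° − 50.9° = 39.1° to the horizontal. Measuring y along the incline from the free-surface line, vertical depth h = y·sinθ with sinθ = 0.630676.
The centroid lies 2.53/2 = 1.265 m below the top edge, so y_c = 5.16 + 1.265 = 6.425 m and h_c = 6.425 × 0.630676 = 4.05209 m.
A = 1.9 × 2.53 = 4.807 m².
Resultant F = γ·h_c·A = 9.81 × 4.05209 × 4.807 = 191.083 kN.
I_c = b·h³/12 = 1.9 × 2.53³/12 = 2.56409 m⁴.
Centre of pressure: y_p = y_c + I_c/(y_c·A) = 6.425 + 2.56409/(6.425 × 4.807) = 6.425 + 0.0830206 = 6.50802 m along the plane.
The resultant acts 1.265 + 0.0830206 = 1.34802 m (along the plate) below the hinge at the top edge, so the moment about the hinge is M = F × 1.34802 = 191.083 × 1.34802 = 257.584 kN·m.
A normal force at the bottom, 2.53 m from the hinge, must supply this moment: P = 257.584/2.53 = 101.812 kN.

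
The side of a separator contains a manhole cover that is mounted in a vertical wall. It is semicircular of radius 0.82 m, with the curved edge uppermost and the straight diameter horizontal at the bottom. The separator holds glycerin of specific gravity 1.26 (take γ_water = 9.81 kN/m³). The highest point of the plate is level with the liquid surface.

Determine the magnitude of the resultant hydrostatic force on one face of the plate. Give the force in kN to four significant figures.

F ≈ 6.162 kN

γ = 1.26 × 9.81 = 12.3606 kN/m³.
The centroid lies 4r/(3π) = 0.348019 m above the diameter, so r − 4r/(3π) = 0.82 − 0.348019 = 0.471981 m below the topmost point, so the centroid depth is h_c = 0.471981 m.
A = πr²/2 = π × 0.82²/2 = 1.0562 m².
Resultant F = γ·h_c·A = 12.3606 × 0.471981 × 1.0562 = 6.16184 kN.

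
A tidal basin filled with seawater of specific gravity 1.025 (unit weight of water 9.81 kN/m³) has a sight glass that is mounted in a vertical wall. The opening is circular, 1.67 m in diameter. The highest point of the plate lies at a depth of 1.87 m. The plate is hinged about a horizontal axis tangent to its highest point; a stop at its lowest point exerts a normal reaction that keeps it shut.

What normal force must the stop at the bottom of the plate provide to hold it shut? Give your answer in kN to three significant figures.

P ≈ 32.1 kN

γ = 1.025 × 9.81 = 10.05525 kN/m³.
The centroid is at the centre, 0.835 m below the top of the plate, so the centroid depth is h_c = 1.87 + 0.835 = 2.705 m.
A = π(0.835)² = 2.1904 m².
Resultant F = γ·h_c·A = 10.05525 × 2.705 × 2.1904 = 59.5777 kN.
I_c = πr⁴/4 = π × 0.835⁴/4 = 0.3818 m⁴.
Centre of pressure: y_p = y_c + I_c/(y_c·A) = 2.705 + 0.3818/(2.705 × 2.1904) = 2.705 + 0.0644385 = 2.76944 m along the plane.
The resultant acts 0.835 + 0.0644385 = 0.899438 m (along the plate) below the hinge at the top edge, so the moment about the hinge is M = F × 0.899438 = 59.5777 × 0.899438 = 53.5864 kN·m.
A normal force at the bottom, 1.67 m from the hinge, must supply this moment: P = 53.5864/1.67 = 32.0877 kN.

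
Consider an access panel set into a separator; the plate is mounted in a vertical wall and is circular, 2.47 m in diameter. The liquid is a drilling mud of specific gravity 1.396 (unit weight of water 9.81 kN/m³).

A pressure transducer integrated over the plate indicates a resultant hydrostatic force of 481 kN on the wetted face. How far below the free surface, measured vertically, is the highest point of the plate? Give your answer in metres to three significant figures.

γ = 1.396 × 9.81 = 13.69476 kN/m³.
A = π(1.235)² = 4.79164 m².
From F = γ·h_c·A, the centroid depth is h_c = 481/(13.69476 × 4.79164) = 7.33004 m.
The centroid is at the centre, 1.235 m below the top of the plate, so the highest point sits at h_top = 7.33004 − 1.235 = 6.09504 m below the surface.

d_top ≈ 6.10 m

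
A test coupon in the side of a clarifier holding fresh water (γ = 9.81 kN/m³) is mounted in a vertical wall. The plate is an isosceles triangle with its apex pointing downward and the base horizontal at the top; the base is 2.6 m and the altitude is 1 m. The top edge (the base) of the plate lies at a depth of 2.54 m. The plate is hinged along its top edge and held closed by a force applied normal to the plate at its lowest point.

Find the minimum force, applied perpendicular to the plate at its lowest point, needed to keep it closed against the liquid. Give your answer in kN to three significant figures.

γ = 9.81 kN/m³.
With the apex down, the centroid sits h/3 = 1/3 = 0.333333 m below the base (the top edge), so the centroid depth is h_c = 2.54 + 0.333333 = 2.87333 m.
A = ½ × 2.6 × 1 = 1.3 m².
Resultant F = γ·h_c·A = 9.81 × 2.87333 × 1.3 = 36.6436 kN.
I_c = b·h³/36 = 2.6 × 1³/36 = 0.0722222 m⁴.
Centre of pressure: y_p = y_c + I_c/(y_c·A) = 2.87333 + 0.0722222/(2.87333 × 1.3) = 2.87333 + 0.0193349 = 2.89266 m along the plane.
The resultant acts 0.333333 + 0.0193349 = 0.352668 m (along the plate) below the hinge at the top edge, so the moment about the hinge is M = F × 0.352668 = 36.6436 × 0.352668 = 12.923 kN·m.
A normal force at the bottom, 1 m from the hinge, must supply this moment: P = 12.923/1 = 12.923 kN.

P ≈ 12.9 kN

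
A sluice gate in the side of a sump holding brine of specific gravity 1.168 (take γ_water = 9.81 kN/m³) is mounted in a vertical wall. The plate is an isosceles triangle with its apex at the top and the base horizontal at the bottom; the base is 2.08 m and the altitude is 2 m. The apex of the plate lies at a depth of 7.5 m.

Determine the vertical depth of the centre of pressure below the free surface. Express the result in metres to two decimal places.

h_p = 8.86 m

γ = 1.168 × 9.81 = 11.45808 kN/m³.
With the apex up, the centroid sits 2h/3 = 2 × 2/3 = 1.33333 m below the apex, so the centroid depth is h_c = 7.5 + 1.33333 = 8.83333 m.
A = ½ × 2.08 × 2 = 2.08 m².
Resultant F = γ·h_c·A = 11.45808 × 8.83333 × 2.08 = 210.523 kN.
I_c = b·h³/36 = 2.08 × 2³/36 = 0.462222 m⁴.
Centre of pressure: y_p = y_c + I_c/(y_c·A) = 8.83333 + 0.462222/(8.83333 × 2.08) = 8.83333 + 0.0251572 = 8.85849 m along the plane.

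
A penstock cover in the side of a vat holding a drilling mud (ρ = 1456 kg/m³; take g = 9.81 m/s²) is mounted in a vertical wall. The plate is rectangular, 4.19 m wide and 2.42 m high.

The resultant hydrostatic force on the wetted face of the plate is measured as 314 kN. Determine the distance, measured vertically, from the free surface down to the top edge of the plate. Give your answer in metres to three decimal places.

γ = ρg = 1456 × 9.81 / 1000 = 14.28336 kN/m³.
A = 4.19 × 2.42 = 10.1398 m².
From F = γ·h_c·A, the centroid depth is h_c = 314/(14.28336 × 10.1398) = 2.16805 m.
The centroid lies 2.42/2 = 1.21 m below the top edge, so the top edge sits at h_top = 2.16805 − 1.21 = 0.95805 m below the surface.

d_top ≈ 0.958 m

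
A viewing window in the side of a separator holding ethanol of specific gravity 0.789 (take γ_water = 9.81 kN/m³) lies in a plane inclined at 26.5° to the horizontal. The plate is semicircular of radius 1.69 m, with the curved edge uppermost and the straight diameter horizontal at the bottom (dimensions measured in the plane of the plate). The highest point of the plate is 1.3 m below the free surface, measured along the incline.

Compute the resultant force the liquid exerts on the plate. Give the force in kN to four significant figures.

F ≈ 35.21 kN

γ = 0.789 × 9.81 = 7.74009 kN/m³.
Let θ = 26.5° be the plate's angle to the horizontal; measure y along the incline from where the plane meets the free surface. Vertical depth h = y·sinθ with sinθ = 0.446198.
The centroid lies 4r/(3π) = 0.717258 m above the diameter, so r − 4r/(3π) = 1.69 − 0.717258 = 0.972742 m below the topmost point, so y_c = 1.3 + 0.972742 = 2.27274 m and h_c = 2.27274 × 0.446198 = 1.01409 m.
A = πr²/2 = π × 1.69²/2 = 4.48635 m².
Resultant F = γ·h_c·A = 7.74009 × 1.01409 × 4.48635 = 35.214 kN.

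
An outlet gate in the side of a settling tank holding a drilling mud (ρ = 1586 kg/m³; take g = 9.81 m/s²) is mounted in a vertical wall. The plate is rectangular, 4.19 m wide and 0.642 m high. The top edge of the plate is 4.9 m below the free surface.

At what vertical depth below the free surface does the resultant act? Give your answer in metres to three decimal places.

γ = ρg = 1586 × 9.81 / 1000 = 15.55866 kN/m³.
The centroid lies 0.642/2 = 0.321 m below the top edge, so the centroid depth is h_c = 4.9 + 0.321 = 5.221 m.
A = 4.19 × 0.642 = 2.68998 m².
Resultant F = γ·h_c·A = 15.55866 × 5.221 × 2.68998 = 218.512 kN.
I_c = b·h³/12 = 4.19 × 0.642³/12 = 0.0923927 m⁴.
Centre of pressure: y_p = y_c + I_c/(y_c·A) = 5.221 + 0.0923927/(5.221 × 2.68998) = 5.221 + 0.00657862 = 5.22758 m along the plane.

h_p = 5.228 m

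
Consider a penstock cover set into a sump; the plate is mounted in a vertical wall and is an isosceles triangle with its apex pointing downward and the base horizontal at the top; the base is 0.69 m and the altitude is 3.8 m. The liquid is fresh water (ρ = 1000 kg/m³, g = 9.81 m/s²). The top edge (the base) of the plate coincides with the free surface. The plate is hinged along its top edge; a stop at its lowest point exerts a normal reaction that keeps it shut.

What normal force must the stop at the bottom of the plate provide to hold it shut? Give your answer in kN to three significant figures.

P ≈ 8.15 kN

γ = ρg = 1000 × 9.81 = 9810 N/m³ = 9.81 kN/m³.
With the apex down, the centroid sits h/3 = 3.8/3 = 1.26667 m below the base (the top edge), so the centroid depth is h_c = 1.26667 m.
A = ½ × 0.69 × 3.8 = 1.311 m².
Resultant F = γ·h_c·A = 9.81 × 1.26667 × 1.311 = 16.2905 kN.
I_c = b·h³/36 = 0.69 × 3.8³/36 = 1.05171 m⁴.
Centre of pressure: y_p = y_c + I_c/(y_c·A) = 1.26667 + 1.05171/(1.26667 × 1.311) = 1.26667 + 0.63333 = 1.9 m along the plane.
The resultant acts 1.26667 + 0.63333 = 1.9 m (along the plate) below the hinge at the top edge, so the moment about the hinge is M = F × 1.9 = 16.2905 × 1.9 = 30.952 kN·m.
A normal force at the bottom, 3.8 m from the hinge, must supply this moment: P = 30.952/3.8 = 8.14526 kN.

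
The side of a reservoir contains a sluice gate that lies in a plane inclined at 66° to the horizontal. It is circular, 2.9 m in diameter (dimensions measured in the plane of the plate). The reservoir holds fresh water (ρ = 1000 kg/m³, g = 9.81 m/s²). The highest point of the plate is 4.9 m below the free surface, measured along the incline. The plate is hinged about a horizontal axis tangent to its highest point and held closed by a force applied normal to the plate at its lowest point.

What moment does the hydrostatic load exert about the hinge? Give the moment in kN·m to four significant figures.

M ≈ 576.2 kN·m

γ = ρg = 1000 × 9.81 = 9810 N/m³ = 9.81 kN/m³.
Let θ = 66° be the plate's angle to the horizontal; measure y along the incline from where the plane meets the free surface. Vertical depth h = y·sinθ with sinθ = 0.913545.
The centroid is at the centre, 1.45 m below the top of the plate, so y_c = 4.9 + 1.45 = 6.35 m and h_c = 6.35 × 0.913545 = 5.80101 m.
A = π(1.45)² = 6.6052 m².
Resultant F = γ·h_c·A = 9.81 × 5.80101 × 6.6052 = 375.888 kN.
I_c = πr⁴/4 = π × 1.45⁴/4 = 3.47186 m⁴.
Centre of pressure: y_p = y_c + I_c/(y_c·A) = 6.35 + 3.47186/(6.35 × 6.6052) = 6.35 + 0.0827756 = 6.43278 m along the plane.
The resultant acts 1.45 + 0.0827756 = 1.53278 m (along the plate) below the hinge at the top edge, so the moment about the hinge is M = F × 1.53278 = 375.888 × 1.53278 = 576.154 kN·m.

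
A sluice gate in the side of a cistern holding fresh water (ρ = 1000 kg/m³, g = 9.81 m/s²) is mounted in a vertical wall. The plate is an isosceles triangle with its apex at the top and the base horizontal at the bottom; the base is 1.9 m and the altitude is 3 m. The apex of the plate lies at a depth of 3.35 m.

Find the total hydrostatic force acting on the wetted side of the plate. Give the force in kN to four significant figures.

F ≈ 149.6 kN

γ = ρg = 1000 × 9.81 = 9810 N/m³ = 9.81 kN/m³.
With the apex up, the centroid sits 2h/3 = 2 × 3/3 = 2 m below the apex, so the centroid depth is h_c = 3.35 + 2 = 5.35 m.
A = ½ × 1.9 × 3 = 2.85 m².
Resultant F = γ·h_c·A = 9.81 × 5.35 × 2.85 = 149.578 kN.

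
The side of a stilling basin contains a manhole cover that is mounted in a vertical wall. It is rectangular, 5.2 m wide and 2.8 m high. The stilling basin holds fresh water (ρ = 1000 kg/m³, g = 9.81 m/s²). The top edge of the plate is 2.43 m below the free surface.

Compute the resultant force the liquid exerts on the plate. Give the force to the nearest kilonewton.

F ≈ 547 kN

γ = ρg = 1000 × 9.81 = 9810 N/m³ = 9.81 kN/m³.
The centroid lies 2.8/2 = 1.4 m below the top edge, so the centroid depth is h_c = 2.43 + 1.4 = 3.83 m.
A = 5.2 × 2.8 = 14.56 m².
Resultant F = γ·h_c·A = 9.81 × 3.83 × 14.56 = 547.053 kN.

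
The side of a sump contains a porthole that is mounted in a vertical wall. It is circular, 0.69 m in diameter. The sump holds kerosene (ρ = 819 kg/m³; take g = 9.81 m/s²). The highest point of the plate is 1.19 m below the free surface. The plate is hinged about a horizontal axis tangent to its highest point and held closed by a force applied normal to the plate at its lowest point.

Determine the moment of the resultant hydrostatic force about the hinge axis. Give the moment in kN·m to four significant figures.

M ≈ 1.680 kN·m

γ = ρg = 819 × 9.81 / 1000 = 8.03439 kN/m³.
The centroid is at the centre, 0.345 m below the top of the plate, so the centroid depth is h_c = 1.19 + 0.345 = 1.535 m.
A = π(0.345)² = 0.373928 m².
Resultant F = γ·h_c·A = 8.03439 × 1.535 × 0.373928 = 4.61157 kN.
I_c = πr⁴/4 = π × 0.345⁴/4 = 0.0111267 m⁴.
Centre of pressure: y_p = y_c + I_c/(y_c·A) = 1.535 + 0.0111267/(1.535 × 0.373928) = 1.535 + 0.0193852 = 1.55439 m along the plane.
The resultant acts 0.345 + 0.0193852 = 0.364385 m (along the plate) below the hinge at the top edge, so the moment about the hinge is M = F × 0.364385 = 4.61157 × 0.364385 = 1.68039 kN·m.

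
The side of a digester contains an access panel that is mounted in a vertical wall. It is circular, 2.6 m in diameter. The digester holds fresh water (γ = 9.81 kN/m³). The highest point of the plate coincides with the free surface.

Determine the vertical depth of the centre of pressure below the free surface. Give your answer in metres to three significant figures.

h_p = 1.63 m

γ = 9.81 kN/m³.
The centroid is at the centre, 1.3 m below the top of the plate, so the centroid depth is h_c = 1.3 m.
A = π(1.3)² = 5.30929 m².
Resultant F = γ·h_c·A = 9.81 × 1.3 × 5.30929 = 67.7094 kN.
I_c = πr⁴/4 = π × 1.3⁴/4 = 2.24318 m⁴.
Centre of pressure: y_p = y_c + I_c/(y_c·A) = 1.3 + 2.24318/(1.3 × 5.30929) = 1.3 + 0.325001 = 1.625 m along the plane.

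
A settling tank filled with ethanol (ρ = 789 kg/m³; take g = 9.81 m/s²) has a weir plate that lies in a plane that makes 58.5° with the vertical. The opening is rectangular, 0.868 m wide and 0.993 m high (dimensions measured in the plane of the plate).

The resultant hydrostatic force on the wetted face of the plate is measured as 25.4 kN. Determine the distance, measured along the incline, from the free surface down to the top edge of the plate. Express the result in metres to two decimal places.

y_top ≈ 6.79 m

γ = ρg = 789 × 9.81 / 1000 = 7.74009 kN/m³.
A = 0.868 × 0.993 = 0.861924 m².
From F = γ·h_c·A, the centroid depth is h_c = 25.4/(7.74009 × 0.861924) = 3.80731 m.
The plate makes 58.5° with the vertical, i.e. θ = 90° − 58.5° = 31.5° to the horizontal. Measuring y along the incline from the free-surface line, vertical depth h = y·sinθ with sinθ = 0.522499.
Along the incline, y_c = h_c/sinθ = 3.80731/0.522499 = 7.28673 m.
The centroid lies 0.993/2 = 0.4965 m below the top edge, so the top edge sits at y_top = 7.28673 − 0.4965 = 6.79023 m along the incline.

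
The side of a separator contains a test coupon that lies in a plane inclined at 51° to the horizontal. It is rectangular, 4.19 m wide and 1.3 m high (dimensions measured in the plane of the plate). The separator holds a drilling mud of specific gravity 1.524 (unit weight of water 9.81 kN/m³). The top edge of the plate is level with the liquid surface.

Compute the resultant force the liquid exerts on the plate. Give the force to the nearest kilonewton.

γ = 1.524 × 9.81 = 14.95044 kN/m³.
Let θ = 51° be the plate's angle to the horizontal; measure y along the incline from where the plane meets the free surface. Vertical depth h = y·sinθ with sinθ = 0.777146.
The centroid lies 1.3/2 = 0.65 m below the top edge, so y_c = 0.65 m and h_c = 0.65 × 0.777146 = 0.505145 m.
A = 4.19 × 1.3 = 5.447 m².
Resultant F = γ·h_c·A = 14.95044 × 0.505145 × 5.447 = 41.1365 kN.

F ≈ 41 kN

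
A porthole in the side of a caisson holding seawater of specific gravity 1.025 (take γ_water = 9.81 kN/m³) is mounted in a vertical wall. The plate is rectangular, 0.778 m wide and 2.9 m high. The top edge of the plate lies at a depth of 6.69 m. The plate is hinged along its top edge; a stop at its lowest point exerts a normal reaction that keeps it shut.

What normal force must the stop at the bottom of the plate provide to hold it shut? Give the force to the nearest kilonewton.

γ = 1.025 × 9.81 = 10.05525 kN/m³.
The centroid lies 2.9/2 = 1.45 m below the top edge, so the centroid depth is h_c = 6.69 + 1.45 = 8.14 m.
A = 0.778 × 2.9 = 2.2562 m².
Resultant F = γ·h_c·A = 10.05525 × 8.14 × 2.2562 = 184.669 kN.
I_c = b·h³/12 = 0.778 × 2.9³/12 = 1.58122 m⁴.
Centre of pressure: y_p = y_c + I_c/(y_c·A) = 8.14 + 1.58122/(8.14 × 2.2562) = 8.14 + 0.0860975 = 8.2261 m along the plane.
The resultant acts 1.45 + 0.0860975 = 1.5361 m (along the plate) below the hinge at the top edge, so the moment about the hinge is M = F × 1.5361 = 184.669 × 1.5361 = 283.67 kN·m.
A normal force at the bottom, 2.9 m from the hinge, must supply this moment: P = 283.67/2.9 = 97.8172 kN.

P ≈ 98 kN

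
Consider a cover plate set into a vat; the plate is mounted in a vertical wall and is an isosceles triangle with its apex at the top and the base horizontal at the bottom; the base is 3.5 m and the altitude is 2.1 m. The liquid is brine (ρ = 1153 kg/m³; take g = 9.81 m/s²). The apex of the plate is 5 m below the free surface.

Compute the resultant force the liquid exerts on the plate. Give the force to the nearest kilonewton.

F ≈ 266 kN

γ = ρg = 1153 × 9.81 / 1000 = 11.31093 kN/m³.
With the apex up, the centroid sits 2h/3 = 2 × 2.1/3 = 1.4 m below the apex, so the centroid depth is h_c = 5 + 1.4 = 6.4 m.
A = ½ × 3.5 × 2.1 = 3.675 m².
Resultant F = γ·h_c·A = 11.31093 × 6.4 × 3.675 = 266.033 kN.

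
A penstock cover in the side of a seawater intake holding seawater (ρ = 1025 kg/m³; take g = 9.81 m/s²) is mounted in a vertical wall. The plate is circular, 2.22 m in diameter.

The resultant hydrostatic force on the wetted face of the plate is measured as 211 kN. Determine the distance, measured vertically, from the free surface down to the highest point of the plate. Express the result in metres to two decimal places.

γ = ρg = 1025 × 9.81 / 1000 = 10.05525 kN/m³.
A = π(1.11)² = 3.87076 m².
From F = γ·h_c·A, the centroid depth is h_c = 211/(10.05525 × 3.87076) = 5.42117 m.
The centroid is at the centre, 1.11 m below the top of the plate, so the highest point sits at h_top = 5.42117 − 1.11 = 4.31117 m below the surface.

d_top ≈ 4.31 m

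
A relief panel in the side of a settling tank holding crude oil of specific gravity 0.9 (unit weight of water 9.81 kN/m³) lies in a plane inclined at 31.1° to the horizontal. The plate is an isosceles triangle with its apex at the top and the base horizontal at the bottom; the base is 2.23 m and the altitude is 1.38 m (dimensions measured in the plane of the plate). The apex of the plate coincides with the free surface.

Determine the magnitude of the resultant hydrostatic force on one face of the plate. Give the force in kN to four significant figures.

F ≈ 6.456 kN

γ = 0.9 × 9.81 = 8.829 kN/m³.
Let θ = 31.1° be the plate's angle to the horizontal; measure y along the incline from where the plane meets the free surface. Vertical depth h = y·sinθ with sinθ = 0.516533.
With the apex up, the centroid sits 2h/3 = 2 × 1.38/3 = 0.92 m below the apex, so y_c = 0.92 m and h_c = 0.92 × 0.516533 = 0.47521 m.
A = ½ × 2.23 × 1.38 = 1.5387 m².
Resultant F = γ·h_c·A = 8.829 × 0.47521 × 1.5387 = 6.45581 kN.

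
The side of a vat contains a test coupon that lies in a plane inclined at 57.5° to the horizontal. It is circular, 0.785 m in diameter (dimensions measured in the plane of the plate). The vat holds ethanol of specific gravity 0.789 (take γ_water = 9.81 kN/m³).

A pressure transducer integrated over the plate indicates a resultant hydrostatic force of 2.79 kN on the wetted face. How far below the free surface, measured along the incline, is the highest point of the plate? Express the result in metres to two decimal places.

γ = 0.789 × 9.81 = 7.74009 kN/m³.
A = π(0.3925)² = 0.483982 m².
From F = γ·h_c·A, the centroid depth is h_c = 2.79/(7.74009 × 0.483982) = 0.744782 m.
Let θ = 57.5° be the plate's angle to the horizontal; measure y along the incline from where the plane meets the free surface. Vertical depth h = y·sinθ with sinθ = 0.843391.
Along the incline, y_c = h_c/sinθ = 0.744782/0.843391 = 0.88308 m.
The centroid is at the centre, 0.3925 m below the top of the plate, so the highest point sits at y_top = 0.88308 − 0.3925 = 0.49058 m along the incline.

y_top ≈ 0.49 m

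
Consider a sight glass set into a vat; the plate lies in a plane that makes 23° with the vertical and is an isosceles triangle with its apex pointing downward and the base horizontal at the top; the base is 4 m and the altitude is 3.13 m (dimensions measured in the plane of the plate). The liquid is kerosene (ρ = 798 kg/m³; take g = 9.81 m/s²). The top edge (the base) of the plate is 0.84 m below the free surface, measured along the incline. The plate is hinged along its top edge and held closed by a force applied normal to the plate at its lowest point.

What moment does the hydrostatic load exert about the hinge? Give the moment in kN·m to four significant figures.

γ = ρg = 798 × 9.81 / 1000 = 7.82838 kN/m³.
The plate makes 23° with the vertical, i.e. θ = 90° − 23° = 67° to the horizontal. Measuring y along the incline from the free-surface line, vertical depth h = y·sinθ with sinθ = 0.920505.
With the apex down, the centroid sits h/3 = 3.13/3 = 1.04333 m below the base (the top edge), so y_c = 0.84 + 1.04333 = 1.88333 m and h_c = 1.88333 × 0.920505 = 1.73361 m.
A = ½ × 4 × 3.13 = 6.26 m².
Resultant F = γ·h_c·A = 7.82838 × 1.73361 × 6.26 = 84.9567 kN.
I_c = b·h³/36 = 4 × 3.13³/36 = 3.40714 m⁴.
Centre of pressure: y_p = y_c + I_c/(y_c·A) = 1.88333 + 3.40714/(1.88333 × 6.26) = 1.88333 + 0.288994 = 2.17232 m along the plane.
The resultant acts 1.04333 + 0.288994 = 1.33232 m (along the plate) below the hinge at the top edge, so the moment about the hinge is M = F × 1.33232 = 84.9567 × 1.33232 = 113.19 kN·m.

M ≈ 113.2 kN·m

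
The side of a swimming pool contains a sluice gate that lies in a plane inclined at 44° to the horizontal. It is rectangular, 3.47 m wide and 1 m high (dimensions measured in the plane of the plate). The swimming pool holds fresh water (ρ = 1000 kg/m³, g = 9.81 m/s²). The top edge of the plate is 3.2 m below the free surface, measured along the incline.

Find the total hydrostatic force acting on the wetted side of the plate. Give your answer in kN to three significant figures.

γ = ρg = 1000 × 9.81 = 9810 N/m³ = 9.81 kN/m³.
Let θ = 44° be the plate's angle to the horizontal; measure y along the incline from where the plane meets the free surface. Vertical depth h = y·sinθ with sinθ = 0.694658.
The centroid lies 1/2 = 0.5 m below the top edge, so y_c = 3.2 + 0.5 = 3.7 m and h_c = 3.7 × 0.694658 = 2.57023 m.
A = 3.47 × 1 = 3.47 m².
Resultant F = γ·h_c·A = 9.81 × 2.57023 × 3.47 = 87.4924 kN.

F ≈ 87.5 kN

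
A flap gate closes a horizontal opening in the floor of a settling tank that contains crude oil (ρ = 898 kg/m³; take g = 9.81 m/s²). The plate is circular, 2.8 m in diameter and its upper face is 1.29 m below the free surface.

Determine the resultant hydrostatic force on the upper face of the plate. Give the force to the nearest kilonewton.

γ = ρg = 898 × 9.81 / 1000 = 8.80938 kN/m³.
The plate is horizontal, so pressure is uniform at p = γ·h = 8.80938 × 1.29 = 11.3641 kN/m².
A = π(1.4)² = 6.15752 m².
F = p·A = 11.3641 × 6.15752 = 69.9747 kN.

F ≈ 70 kN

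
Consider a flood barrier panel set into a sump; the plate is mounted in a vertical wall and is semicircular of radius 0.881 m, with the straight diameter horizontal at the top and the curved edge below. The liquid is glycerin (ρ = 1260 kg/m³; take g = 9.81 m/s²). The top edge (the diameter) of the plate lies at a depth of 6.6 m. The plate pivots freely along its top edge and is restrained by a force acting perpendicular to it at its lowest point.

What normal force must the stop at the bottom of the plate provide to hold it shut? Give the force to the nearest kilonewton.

P ≈ 46 kN

γ = ρg = 1260 × 9.81 / 1000 = 12.3606 kN/m³.
The centroid of a semicircle lies 4r/(3π) = 0.373908 m from the diameter, here below the top edge, so the centroid depth is h_c = 6.6 + 0.373908 = 6.97391 m.
A = πr²/2 = π × 0.881²/2 = 1.21919 m².
Resultant F = γ·h_c·A = 12.3606 × 6.97391 × 1.21919 = 105.096 kN.
I_c = (π/8 − 8/(9π))·r⁴ = 0.109757 × 0.881⁴ = 0.0661205 m⁴.
Centre of pressure: y_p = y_c + I_c/(y_c·A) = 6.97391 + 0.0661205/(6.97391 × 1.21919) = 6.97391 + 0.00777658 = 6.98169 m along the plane.
The resultant acts 0.373908 + 0.00777658 = 0.381685 m (along the plate) below the hinge at the top edge, so the moment about the hinge is M = F × 0.381685 = 105.096 × 0.381685 = 40.1136 kN·m.
A normal force at the bottom, 0.881 m from the hinge, must supply this moment: P = 40.1136/0.881 = 45.5319 kN.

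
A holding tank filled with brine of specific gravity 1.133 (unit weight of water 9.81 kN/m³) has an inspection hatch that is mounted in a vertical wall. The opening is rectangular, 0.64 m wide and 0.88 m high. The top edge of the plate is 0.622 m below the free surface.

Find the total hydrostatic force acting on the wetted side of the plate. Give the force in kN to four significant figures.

F ≈ 6.648 kN

γ = 1.133 × 9.81 = 11.11473 kN/m³.
The centroid lies 0.88/2 = 0.44 m below the top edge, so the centroid depth is h_c = 0.622 + 0.44 = 1.062 m.
A = 0.64 × 0.88 = 0.5632 m².
Resultant F = γ·h_c·A = 11.11473 × 1.062 × 0.5632 = 6.64792 kN.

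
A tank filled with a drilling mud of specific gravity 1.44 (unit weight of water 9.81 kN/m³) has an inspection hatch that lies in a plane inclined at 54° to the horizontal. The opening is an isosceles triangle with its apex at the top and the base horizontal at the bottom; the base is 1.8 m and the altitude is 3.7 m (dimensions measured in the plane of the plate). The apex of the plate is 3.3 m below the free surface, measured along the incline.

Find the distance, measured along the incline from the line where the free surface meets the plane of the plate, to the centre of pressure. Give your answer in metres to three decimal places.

γ = 1.44 × 9.81 = 14.1264 kN/m³.
Let θ = 54° be the plate's angle to the horizontal; measure y along the incline from where the plane meets the free surface. Vertical depth h = y·sinθ with sinθ = 0.809017.
With the apex up, the centroid sits 2h/3 = 2 × 3.7/3 = 2.46667 m below the apex, so y_c = 3.3 + 2.46667 = 5.76667 m and h_c = 5.76667 × 0.809017 = 4.66533 m.
A = ½ × 1.8 × 3.7 = 3.33 m².
Resultant F = γ·h_c·A = 14.1264 × 4.66533 × 3.33 = 219.461 kN.
I_c = b·h³/36 = 1.8 × 3.7³/36 = 2.53265 m⁴.
Centre of pressure: y_p = y_c + I_c/(y_c·A) = 5.76667 + 2.53265/(5.76667 × 3.33) = 5.76667 + 0.131888 = 5.89856 m along the plane.

y_p = 5.899 m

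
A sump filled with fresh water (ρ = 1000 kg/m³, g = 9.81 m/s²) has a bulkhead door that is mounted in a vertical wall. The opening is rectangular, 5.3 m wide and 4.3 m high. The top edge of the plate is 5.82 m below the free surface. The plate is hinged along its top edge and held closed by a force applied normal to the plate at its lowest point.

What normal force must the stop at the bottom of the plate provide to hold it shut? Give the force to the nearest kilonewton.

P ≈ 971 kN

γ = ρg = 1000 × 9.81 = 9810 N/m³ = 9.81 kN/m³.
The centroid lies 4.3/2 = 2.15 m below the top edge, so the centroid depth is h_c = 5.82 + 2.15 = 7.97 m.
A = 5.3 × 4.3 = 22.79 m².
Resultant F = γ·h_c·A = 9.81 × 7.97 × 22.79 = 1781.85 kN.
I_c = b·h³/12 = 5.3 × 4.3³/12 = 35.1156 m⁴.
Centre of pressure: y_p = y_c + I_c/(y_c·A) = 7.97 + 35.1156/(7.97 × 22.79) = 7.97 + 0.193329 = 8.16333 m along the plane.
The resultant acts 2.15 + 0.193329 = 2.34333 m (along the plate) below the hinge at the top edge, so the moment about the hinge is M = F × 2.34333 = 1781.85 × 2.34333 = 4175.46 kN·m.
A normal force at the bottom, 4.3 m from the hinge, must supply this moment: P = 4175.46/4.3 = 971.037 kN.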